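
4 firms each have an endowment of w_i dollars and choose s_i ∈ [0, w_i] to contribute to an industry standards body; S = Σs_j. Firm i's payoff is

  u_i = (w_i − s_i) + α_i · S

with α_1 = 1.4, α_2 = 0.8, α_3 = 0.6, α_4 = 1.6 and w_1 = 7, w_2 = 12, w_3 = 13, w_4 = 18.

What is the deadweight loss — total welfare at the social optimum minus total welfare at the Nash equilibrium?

∂u_i/∂s_i = α_i − 1, so firm i contributes w_i if α_i > 1, else 0.
α_i > 1 for i ∈ {1, 4}; NE contributions (7, 0, 0, 18), S = 25.
W^NE = Σw_i − S^NE + (Σα_i)·S^NE = 50 + 3.4·25 = 135.
Planner: ∂(Σu_j)/∂s_i = Σα_j − 1 = 3.4 > 0, so everyone contributes w_i; S^SO = 50, W^SO = 50 + 3.4·50 = 220.
Deadweight loss = 85.

85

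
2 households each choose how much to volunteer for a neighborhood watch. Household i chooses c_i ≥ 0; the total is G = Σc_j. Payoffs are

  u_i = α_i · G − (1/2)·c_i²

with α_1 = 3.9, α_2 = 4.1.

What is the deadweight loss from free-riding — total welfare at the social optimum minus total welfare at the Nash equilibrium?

Household i's FOC: ∂u_i/∂c_i = α_i − c_i = 0, so c_i* = α_i.
NE contributions = (3.9, 4.1); G = 8.
W^NE = (Σα)·G − ½Σα_i² = 8² − ½·32.02 = 47.99.
Planner sets c_i = Σα_j = 8 for every i, so G^SO = 2·8 = 16.
W^SO = (Σα)·G^SO − ½·2·(Σα)² = (2/2)·8² = 64.
Deadweight loss = W^SO − W^NE = 16.01.

16.01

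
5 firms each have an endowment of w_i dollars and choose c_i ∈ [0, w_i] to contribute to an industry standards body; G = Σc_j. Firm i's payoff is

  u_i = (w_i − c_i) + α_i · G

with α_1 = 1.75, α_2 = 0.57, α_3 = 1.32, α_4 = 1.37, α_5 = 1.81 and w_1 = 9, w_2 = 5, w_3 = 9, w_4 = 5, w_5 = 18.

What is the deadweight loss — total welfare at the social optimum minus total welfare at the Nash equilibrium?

∂u_i/∂c_i = α_i − 1, so firm i contributes w_i if α_i > 1, else 0.
α_i > 1 for i ∈ {1, 3, 4, 5}; NE contributions (9, 0, 9, 5, 18), G = 41.
W^NE = Σw_i − G^NE + (Σα_i)·G^NE = 46 + 5.82·41 = 284.62.
Planner: ∂(Σu_j)/∂c_i = Σα_j − 1 = 5.82 > 0, so everyone contributes w_i; G^SO = 46, W^SO = 46 + 5.82·46 = 313.72.
Deadweight loss = 29.1.

29.1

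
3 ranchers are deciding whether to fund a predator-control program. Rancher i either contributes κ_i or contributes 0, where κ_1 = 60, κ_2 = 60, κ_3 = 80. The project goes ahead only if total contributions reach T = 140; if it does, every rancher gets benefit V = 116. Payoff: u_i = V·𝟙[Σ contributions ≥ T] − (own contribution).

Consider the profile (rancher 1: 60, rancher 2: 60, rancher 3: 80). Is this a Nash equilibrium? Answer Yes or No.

Total = 200 ≥ 140: provided.
Rancher 1 (pledges 60, payoff 56): dropping to 0 → total 140, payoff 116. Profitable deviation.

No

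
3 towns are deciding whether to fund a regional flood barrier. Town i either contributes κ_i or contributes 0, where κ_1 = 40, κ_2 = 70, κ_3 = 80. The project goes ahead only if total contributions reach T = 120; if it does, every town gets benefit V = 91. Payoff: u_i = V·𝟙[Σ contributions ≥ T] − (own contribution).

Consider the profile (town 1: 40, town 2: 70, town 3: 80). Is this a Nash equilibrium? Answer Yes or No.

Total = 190 ≥ 120: provided.
Town 1 (pledges 40, payoff 51): dropping to 0 → total 150, payoff 91. Profitable deviation.

No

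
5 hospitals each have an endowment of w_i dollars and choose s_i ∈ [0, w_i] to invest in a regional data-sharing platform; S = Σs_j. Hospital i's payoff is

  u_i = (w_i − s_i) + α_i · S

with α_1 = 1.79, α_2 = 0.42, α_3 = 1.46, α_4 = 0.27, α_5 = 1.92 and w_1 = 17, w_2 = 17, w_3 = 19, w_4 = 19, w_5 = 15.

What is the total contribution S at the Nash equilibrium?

51

∂u_i/∂s_i = α_i − 1, so hospital i contributes w_i if α_i > 1, else 0.
α_i > 1 for i ∈ {1, 3, 5}; NE contributions (17, 0, 19, 0, 15), S = 51.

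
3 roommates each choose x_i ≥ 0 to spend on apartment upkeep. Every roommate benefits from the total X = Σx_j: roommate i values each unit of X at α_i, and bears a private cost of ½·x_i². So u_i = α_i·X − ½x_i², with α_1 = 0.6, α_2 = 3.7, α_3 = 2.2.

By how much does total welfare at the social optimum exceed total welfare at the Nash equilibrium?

Roommate i's FOC: ∂u_i/∂x_i = α_i − x_i = 0, so x_i* = α_i.
NE contributions = (0.6, 3.7, 2.2); X = 6.5.
W^NE = (Σα)·X − ½Σα_i² = 6.5² − ½·18.89 = 32.805.
Planner sets x_i = Σα_j = 6.5 for every i, so X^SO = 3·6.5 = 19.5.
W^SO = (Σα)·X^SO − ½·3·(Σα)² = (3/2)·6.5² = 63.375.
Deadweight loss = W^SO − W^NE = 30.57.

30.57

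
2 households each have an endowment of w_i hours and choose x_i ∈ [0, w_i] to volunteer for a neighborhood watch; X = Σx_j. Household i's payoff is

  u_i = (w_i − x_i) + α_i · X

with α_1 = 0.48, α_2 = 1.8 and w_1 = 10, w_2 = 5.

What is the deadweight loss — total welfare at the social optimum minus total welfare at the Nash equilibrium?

∂u_i/∂x_i = α_i − 1, so household i contributes w_i if α_i > 1, else 0.
α_i > 1 for i ∈ {2}; NE contributions (0, 5), X = 5.
W^NE = Σw_i − X^NE + (Σα_i)·X^NE = 15 + 1.28·5 = 21.4.
Planner: ∂(Σu_j)/∂x_i = Σα_j − 1 = 1.28 > 0, so everyone contributes w_i; X^SO = 15, W^SO = 15 + 1.28·15 = 34.2.
Deadweight loss = 12.8.

12.8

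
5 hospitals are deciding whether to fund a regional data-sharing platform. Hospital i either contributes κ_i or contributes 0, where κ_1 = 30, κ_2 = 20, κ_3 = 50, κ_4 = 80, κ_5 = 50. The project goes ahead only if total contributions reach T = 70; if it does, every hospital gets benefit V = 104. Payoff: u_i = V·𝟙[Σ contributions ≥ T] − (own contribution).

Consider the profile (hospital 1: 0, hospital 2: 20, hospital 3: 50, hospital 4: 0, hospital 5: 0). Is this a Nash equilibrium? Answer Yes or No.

Yes

Total = 70 ≥ 70: provided.
Hospital 1 (pledges 0, payoff 104): pledging 30 → total 100, payoff 74. No gain.
Hospital 2 (pledges 20, payoff 84): dropping to 0 → total 50, payoff 0. No gain.
Hospital 3 (pledges 50, payoff 54): dropping to 0 → total 20, payoff 0. No gain.
Hospital 4 (pledges 0, payoff 104): pledging 80 → total 150, payoff 24. No gain.
Hospital 5 (pledges 0, payoff 104): pledging 50 → total 120, payoff 54. No gain.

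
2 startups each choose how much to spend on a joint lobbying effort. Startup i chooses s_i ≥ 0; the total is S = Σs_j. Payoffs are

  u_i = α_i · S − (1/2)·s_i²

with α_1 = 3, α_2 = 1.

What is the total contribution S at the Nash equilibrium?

4

Startup i's FOC: ∂u_i/∂s_i = α_i − s_i = 0, so s_i* = α_i.
NE contributions = (3, 1); S = 4.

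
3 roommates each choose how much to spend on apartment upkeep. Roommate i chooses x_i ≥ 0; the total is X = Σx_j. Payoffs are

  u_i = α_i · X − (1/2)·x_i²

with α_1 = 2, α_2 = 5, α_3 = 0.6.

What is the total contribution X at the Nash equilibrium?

7.6

Roommate i's FOC: ∂u_i/∂x_i = α_i − x_i = 0, so x_i* = α_i.
NE contributions = (2, 5, 0.6); X = 7.6.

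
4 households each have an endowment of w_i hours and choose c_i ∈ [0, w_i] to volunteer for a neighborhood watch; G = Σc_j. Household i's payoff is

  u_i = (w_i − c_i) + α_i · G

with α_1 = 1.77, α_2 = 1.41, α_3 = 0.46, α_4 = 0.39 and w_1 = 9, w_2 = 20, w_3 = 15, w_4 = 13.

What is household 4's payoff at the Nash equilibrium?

24.31

∂u_i/∂c_i = α_i − 1, so household i contributes w_i if α_i > 1, else 0.
α_i > 1 for i ∈ {1, 2}; NE contributions (9, 20, 0, 0), G = 29.
u_4 = (13 − 0) + 0.39·29 = 24.31.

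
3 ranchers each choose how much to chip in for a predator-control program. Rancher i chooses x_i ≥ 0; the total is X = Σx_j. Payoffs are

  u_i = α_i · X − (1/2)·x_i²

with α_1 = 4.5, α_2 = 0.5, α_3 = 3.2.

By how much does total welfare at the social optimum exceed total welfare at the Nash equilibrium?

48.99

Rancher i's FOC: ∂u_i/∂x_i = α_i − x_i = 0, so x_i* = α_i.
NE contributions = (4.5, 0.5, 3.2); X = 8.2.
W^NE = (Σα)·X − ½Σα_i² = 8.2² − ½·30.74 = 51.87.
Planner sets x_i = Σα_j = 8.2 for every i, so X^SO = 3·8.2 = 24.6.
W^SO = (Σα)·X^SO − ½·3·(Σα)² = (3/2)·8.2² = 100.86.
Deadweight loss = W^SO − W^NE = 48.99.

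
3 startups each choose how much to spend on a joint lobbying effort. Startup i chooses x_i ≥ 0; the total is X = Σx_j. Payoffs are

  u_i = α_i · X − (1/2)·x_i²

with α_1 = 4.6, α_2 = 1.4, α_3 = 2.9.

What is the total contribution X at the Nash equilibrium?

8.9

Startup i's FOC: ∂u_i/∂x_i = α_i − x_i = 0, so x_i* = α_i.
NE contributions = (4.6, 1.4, 2.9); X = 8.9.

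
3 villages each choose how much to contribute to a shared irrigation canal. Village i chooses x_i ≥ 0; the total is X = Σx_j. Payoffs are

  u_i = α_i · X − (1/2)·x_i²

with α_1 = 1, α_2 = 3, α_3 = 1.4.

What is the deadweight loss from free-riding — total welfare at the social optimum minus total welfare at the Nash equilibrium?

Village i's FOC: ∂u_i/∂x_i = α_i − x_i = 0, so x_i* = α_i.
NE contributions = (1, 3, 1.4); X = 5.4.
W^NE = (Σα)·X − ½Σα_i² = 5.4² − ½·11.96 = 23.18.
Planner sets x_i = Σα_j = 5.4 for every i, so X^SO = 3·5.4 = 16.2.
W^SO = (Σα)·X^SO − ½·3·(Σα)² = (3/2)·5.4² = 43.74.
Deadweight loss = W^SO − W^NE = 20.56.

20.56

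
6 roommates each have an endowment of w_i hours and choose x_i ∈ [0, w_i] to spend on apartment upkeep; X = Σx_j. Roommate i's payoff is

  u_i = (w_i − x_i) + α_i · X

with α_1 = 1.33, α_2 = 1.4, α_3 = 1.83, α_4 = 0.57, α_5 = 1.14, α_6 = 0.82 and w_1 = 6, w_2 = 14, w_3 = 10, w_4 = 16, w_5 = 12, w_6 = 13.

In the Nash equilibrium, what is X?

∂u_i/∂x_i = α_i − 1, so roommate i contributes w_i if α_i > 1, else 0.
α_i > 1 for i ∈ {1, 2, 3, 5}; NE contributions (6, 14, 10, 0, 12, 0), X = 42.

42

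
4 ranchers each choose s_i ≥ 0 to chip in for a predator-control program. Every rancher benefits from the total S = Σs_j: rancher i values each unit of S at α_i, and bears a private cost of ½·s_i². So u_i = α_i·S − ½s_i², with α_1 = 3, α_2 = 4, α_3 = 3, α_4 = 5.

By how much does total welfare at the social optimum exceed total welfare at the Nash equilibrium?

254.5

Rancher i's FOC: ∂u_i/∂s_i = α_i − s_i = 0, so s_i* = α_i.
NE contributions = (3, 4, 3, 5); S = 15.
W^NE = (Σα)·S − ½Σα_i² = 15² − ½·59 = 195.5.
Planner sets s_i = Σα_j = 15 for every i, so S^SO = 4·15 = 60.
W^SO = (Σα)·S^SO − ½·4·(Σα)² = (4/2)·15² = 450.
Deadweight loss = W^SO − W^NE = 254.5.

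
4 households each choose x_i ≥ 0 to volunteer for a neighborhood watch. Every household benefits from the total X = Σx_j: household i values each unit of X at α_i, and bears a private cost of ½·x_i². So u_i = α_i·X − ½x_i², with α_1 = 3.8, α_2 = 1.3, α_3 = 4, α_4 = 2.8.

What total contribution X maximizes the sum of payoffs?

47.6

Planner FOC: ∂(Σu_j)/∂x_i = (Σα_j) − x_i = 0, so x_i^SO = Σα_j = 11.9 for every i; X^SO = 47.6.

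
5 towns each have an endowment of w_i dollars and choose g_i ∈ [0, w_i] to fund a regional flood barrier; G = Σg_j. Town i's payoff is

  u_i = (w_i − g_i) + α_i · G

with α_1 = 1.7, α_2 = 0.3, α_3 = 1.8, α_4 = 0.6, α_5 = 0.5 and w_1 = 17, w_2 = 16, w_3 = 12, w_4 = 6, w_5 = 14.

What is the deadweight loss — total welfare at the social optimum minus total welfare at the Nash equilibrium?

140.4

∂u_i/∂g_i = α_i − 1, so town i contributes w_i if α_i > 1, else 0.
α_i > 1 for i ∈ {1, 3}; NE contributions (17, 0, 12, 0, 0), G = 29.
W^NE = Σw_i − G^NE + (Σα_i)·G^NE = 65 + 3.9·29 = 178.1.
Planner: ∂(Σu_j)/∂g_i = Σα_j − 1 = 3.9 > 0, so everyone contributes w_i; G^SO = 65, W^SO = 65 + 3.9·65 = 318.5.
Deadweight loss = 140.4.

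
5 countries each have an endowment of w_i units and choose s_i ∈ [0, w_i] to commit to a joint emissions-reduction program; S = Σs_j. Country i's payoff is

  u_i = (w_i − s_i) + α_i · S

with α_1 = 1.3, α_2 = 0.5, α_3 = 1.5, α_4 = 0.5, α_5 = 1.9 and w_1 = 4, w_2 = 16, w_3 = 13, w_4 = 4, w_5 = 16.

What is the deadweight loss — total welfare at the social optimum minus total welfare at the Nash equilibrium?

∂u_i/∂s_i = α_i − 1, so country i contributes w_i if α_i > 1, else 0.
α_i > 1 for i ∈ {1, 3, 5}; NE contributions (4, 0, 13, 0, 16), S = 33.
W^NE = Σw_i − S^NE + (Σα_i)·S^NE = 53 + 4.7·33 = 208.1.
Planner: ∂(Σu_j)/∂s_i = Σα_j − 1 = 4.7 > 0, so everyone contributes w_i; S^SO = 53, W^SO = 53 + 4.7·53 = 302.1.
Deadweight loss = 94.

94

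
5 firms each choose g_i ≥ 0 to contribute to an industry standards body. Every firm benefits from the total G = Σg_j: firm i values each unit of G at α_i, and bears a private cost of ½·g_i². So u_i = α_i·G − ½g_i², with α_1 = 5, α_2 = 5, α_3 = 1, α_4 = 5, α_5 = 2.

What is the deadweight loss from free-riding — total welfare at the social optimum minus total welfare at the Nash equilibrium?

526

Firm i's FOC: ∂u_i/∂g_i = α_i − g_i = 0, so g_i* = α_i.
NE contributions = (5, 5, 1, 5, 2); G = 18.
W^NE = (Σα)·G − ½Σα_i² = 18² − ½·80 = 284.
Planner sets g_i = Σα_j = 18 for every i, so G^SO = 5·18 = 90.
W^SO = (Σα)·G^SO − ½·5·(Σα)² = (5/2)·18² = 810.
Deadweight loss = W^SO − W^NE = 526.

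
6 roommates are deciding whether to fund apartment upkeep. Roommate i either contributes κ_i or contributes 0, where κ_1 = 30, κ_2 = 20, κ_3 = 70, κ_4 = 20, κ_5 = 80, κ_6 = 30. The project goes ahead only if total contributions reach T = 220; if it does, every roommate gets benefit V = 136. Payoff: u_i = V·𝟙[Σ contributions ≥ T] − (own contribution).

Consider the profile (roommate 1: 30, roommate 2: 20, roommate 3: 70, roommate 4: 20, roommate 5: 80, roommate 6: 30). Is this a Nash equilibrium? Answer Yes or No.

Total = 250 ≥ 220: provided.
Roommate 1 (pledges 30, payoff 106): dropping to 0 → total 220, payoff 136. Profitable deviation.

No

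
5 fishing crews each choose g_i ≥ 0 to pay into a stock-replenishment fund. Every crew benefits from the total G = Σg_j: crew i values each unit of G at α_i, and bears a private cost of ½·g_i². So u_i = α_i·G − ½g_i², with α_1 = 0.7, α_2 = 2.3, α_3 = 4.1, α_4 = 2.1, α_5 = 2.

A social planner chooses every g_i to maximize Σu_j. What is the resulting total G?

56

Planner FOC: ∂(Σu_j)/∂g_i = (Σα_j) − g_i = 0, so g_i^SO = Σα_j = 11.2 for every i; G^SO = 56.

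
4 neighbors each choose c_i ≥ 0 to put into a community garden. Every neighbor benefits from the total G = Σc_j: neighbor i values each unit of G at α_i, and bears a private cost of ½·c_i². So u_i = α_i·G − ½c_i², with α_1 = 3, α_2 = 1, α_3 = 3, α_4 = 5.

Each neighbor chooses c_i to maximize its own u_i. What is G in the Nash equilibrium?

12

Neighbor i's FOC: ∂u_i/∂c_i = α_i − c_i = 0, so c_i* = α_i.
NE contributions = (3, 1, 3, 5); G = 12.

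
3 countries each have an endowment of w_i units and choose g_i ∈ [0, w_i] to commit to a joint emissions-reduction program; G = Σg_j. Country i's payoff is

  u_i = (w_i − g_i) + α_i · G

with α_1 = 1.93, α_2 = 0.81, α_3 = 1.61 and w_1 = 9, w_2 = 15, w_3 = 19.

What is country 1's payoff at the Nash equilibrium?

54.04

∂u_i/∂g_i = α_i − 1, so country i contributes w_i if α_i > 1, else 0.
α_i > 1 for i ∈ {1, 3}; NE contributions (9, 0, 19), G = 28.
u_1 = (9 − 9) + 1.93·28 = 54.04.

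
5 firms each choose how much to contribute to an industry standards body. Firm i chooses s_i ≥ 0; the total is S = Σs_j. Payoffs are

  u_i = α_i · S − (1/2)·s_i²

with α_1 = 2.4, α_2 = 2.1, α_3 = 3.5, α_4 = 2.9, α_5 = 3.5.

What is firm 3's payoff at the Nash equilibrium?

44.275

Firm i's FOC: ∂u_i/∂s_i = α_i − s_i = 0, so s_i* = α_i.
NE contributions = (2.4, 2.1, 3.5, 2.9, 3.5); S = 14.4.
u_3 = α_3·S − ½·(s_3)² = 3.5·14.4 − ½·3.5² = 44.275.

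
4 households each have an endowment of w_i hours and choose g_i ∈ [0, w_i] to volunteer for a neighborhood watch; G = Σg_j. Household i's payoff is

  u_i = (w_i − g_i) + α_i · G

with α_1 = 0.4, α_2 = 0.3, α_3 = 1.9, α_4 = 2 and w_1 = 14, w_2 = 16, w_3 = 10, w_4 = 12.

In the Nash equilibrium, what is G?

22

∂u_i/∂g_i = α_i − 1, so household i contributes w_i if α_i > 1, else 0.
α_i > 1 for i ∈ {3, 4}; NE contributions (0, 0, 10, 12), G = 22.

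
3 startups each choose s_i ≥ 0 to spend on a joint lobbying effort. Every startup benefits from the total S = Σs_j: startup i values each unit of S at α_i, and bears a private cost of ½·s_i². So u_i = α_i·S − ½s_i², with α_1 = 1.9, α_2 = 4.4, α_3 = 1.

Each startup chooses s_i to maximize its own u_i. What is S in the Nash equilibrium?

7.3

Startup i's FOC: ∂u_i/∂s_i = α_i − s_i = 0, so s_i* = α_i.
NE contributions = (1.9, 4.4, 1); S = 7.3.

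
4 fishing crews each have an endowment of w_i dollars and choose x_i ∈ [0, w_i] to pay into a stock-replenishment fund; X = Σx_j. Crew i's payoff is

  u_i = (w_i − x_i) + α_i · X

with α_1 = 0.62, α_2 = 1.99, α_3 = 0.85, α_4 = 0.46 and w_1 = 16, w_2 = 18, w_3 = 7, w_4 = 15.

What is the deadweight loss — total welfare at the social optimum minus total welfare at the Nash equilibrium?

110.96

∂u_i/∂x_i = α_i − 1, so crew i contributes w_i if α_i > 1, else 0.
α_i > 1 for i ∈ {2}; NE contributions (0, 18, 0, 0), X = 18.
W^NE = Σw_i − X^NE + (Σα_i)·X^NE = 56 + 2.92·18 = 108.56.
Planner: ∂(Σu_j)/∂x_i = Σα_j − 1 = 2.92 > 0, so everyone contributes w_i; X^SO = 56, W^SO = 56 + 2.92·56 = 219.52.
Deadweight loss = 110.96.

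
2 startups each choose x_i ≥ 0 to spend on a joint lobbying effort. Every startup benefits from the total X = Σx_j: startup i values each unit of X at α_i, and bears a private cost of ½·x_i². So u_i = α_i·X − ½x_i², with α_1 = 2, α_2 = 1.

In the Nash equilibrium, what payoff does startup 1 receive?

Startup i's FOC: ∂u_i/∂x_i = α_i − x_i = 0, so x_i* = α_i.
NE contributions = (2, 1); X = 3.
u_1 = α_1·X − ½·(x_1)² = 2·3 − ½·2² = 4.

4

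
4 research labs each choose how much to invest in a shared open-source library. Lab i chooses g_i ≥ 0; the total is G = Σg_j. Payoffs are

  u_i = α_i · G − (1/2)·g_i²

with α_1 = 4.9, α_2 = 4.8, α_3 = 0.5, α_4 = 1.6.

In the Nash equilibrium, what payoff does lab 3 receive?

Lab i's FOC: ∂u_i/∂g_i = α_i − g_i = 0, so g_i* = α_i.
NE contributions = (4.9, 4.8, 0.5, 1.6); G = 11.8.
u_3 = α_3·G − ½·(g_3)² = 0.5·11.8 − ½·0.5² = 5.775.

5.775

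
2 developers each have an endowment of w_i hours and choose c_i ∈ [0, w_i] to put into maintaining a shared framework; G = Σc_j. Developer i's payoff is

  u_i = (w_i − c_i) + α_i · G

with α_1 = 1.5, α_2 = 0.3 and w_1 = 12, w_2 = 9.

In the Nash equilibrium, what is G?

∂u_i/∂c_i = α_i − 1, so developer i contributes w_i if α_i > 1, else 0.
α_i > 1 for i ∈ {1}; NE contributions (12, 0), G = 12.

12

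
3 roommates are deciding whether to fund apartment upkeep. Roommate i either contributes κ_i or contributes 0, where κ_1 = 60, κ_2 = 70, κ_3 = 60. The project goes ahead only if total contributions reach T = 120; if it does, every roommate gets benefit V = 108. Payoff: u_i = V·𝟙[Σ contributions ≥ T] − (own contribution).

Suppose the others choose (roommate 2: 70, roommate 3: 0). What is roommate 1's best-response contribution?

60

Others' total = 70. Contributing 60 brings total to 130 ≥ 120: gain V − κ_1 = 48.
Best response: 60.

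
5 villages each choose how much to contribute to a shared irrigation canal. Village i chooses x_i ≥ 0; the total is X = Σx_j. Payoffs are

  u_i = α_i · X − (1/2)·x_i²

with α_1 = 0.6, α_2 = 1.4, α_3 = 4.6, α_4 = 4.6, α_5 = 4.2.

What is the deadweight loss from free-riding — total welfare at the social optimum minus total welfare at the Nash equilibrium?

386.88

Village i's FOC: ∂u_i/∂x_i = α_i − x_i = 0, so x_i* = α_i.
NE contributions = (0.6, 1.4, 4.6, 4.6, 4.2); X = 15.4.
W^NE = (Σα)·X − ½Σα_i² = 15.4² − ½·62.28 = 206.02.
Planner sets x_i = Σα_j = 15.4 for every i, so X^SO = 5·15.4 = 77.
W^SO = (Σα)·X^SO − ½·5·(Σα)² = (5/2)·15.4² = 592.9.
Deadweight loss = W^SO − W^NE = 386.88.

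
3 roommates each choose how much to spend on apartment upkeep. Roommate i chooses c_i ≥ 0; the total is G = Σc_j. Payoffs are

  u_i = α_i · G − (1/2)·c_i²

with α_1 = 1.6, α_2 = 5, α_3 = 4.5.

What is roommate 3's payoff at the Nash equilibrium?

39.825

Roommate i's FOC: ∂u_i/∂c_i = α_i − c_i = 0, so c_i* = α_i.
NE contributions = (1.6, 5, 4.5); G = 11.1.
u_3 = α_3·G − ½·(c_3)² = 4.5·11.1 − ½·4.5² = 39.825.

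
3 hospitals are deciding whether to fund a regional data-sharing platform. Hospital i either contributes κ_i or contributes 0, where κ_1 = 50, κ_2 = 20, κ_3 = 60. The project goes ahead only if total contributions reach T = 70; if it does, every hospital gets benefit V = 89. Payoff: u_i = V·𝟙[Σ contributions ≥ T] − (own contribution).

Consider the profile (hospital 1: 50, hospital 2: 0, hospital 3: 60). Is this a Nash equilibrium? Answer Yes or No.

Total = 110 ≥ 70: provided.
Hospital 1 (pledges 50, payoff 39): dropping to 0 → total 60, payoff 0. No gain.
Hospital 2 (pledges 0, payoff 89): pledging 20 → total 130, payoff 69. No gain.
Hospital 3 (pledges 60, payoff 29): dropping to 0 → total 50, payoff 0. No gain.

Yes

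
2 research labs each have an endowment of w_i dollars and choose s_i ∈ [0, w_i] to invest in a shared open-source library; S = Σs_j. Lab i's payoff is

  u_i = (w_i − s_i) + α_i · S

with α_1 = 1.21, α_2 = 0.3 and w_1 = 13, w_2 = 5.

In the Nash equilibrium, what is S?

∂u_i/∂s_i = α_i − 1, so lab i contributes w_i if α_i > 1, else 0.
α_i > 1 for i ∈ {1}; NE contributions (13, 0), S = 13.

13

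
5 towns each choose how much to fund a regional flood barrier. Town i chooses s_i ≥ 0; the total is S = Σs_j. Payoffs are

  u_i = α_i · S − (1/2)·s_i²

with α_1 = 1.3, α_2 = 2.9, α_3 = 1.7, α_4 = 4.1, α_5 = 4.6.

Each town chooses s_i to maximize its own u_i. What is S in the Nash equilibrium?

14.6

Town i's FOC: ∂u_i/∂s_i = α_i − s_i = 0, so s_i* = α_i.
NE contributions = (1.3, 2.9, 1.7, 4.1, 4.6); S = 14.6.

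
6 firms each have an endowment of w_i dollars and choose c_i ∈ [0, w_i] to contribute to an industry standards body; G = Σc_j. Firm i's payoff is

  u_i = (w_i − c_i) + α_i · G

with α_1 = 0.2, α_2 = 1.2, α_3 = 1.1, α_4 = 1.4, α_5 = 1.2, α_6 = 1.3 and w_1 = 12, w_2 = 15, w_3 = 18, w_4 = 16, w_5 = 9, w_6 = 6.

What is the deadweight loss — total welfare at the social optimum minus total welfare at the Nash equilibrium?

∂u_i/∂c_i = α_i − 1, so firm i contributes w_i if α_i > 1, else 0.
α_i > 1 for i ∈ {2, 3, 4, 5, 6}; NE contributions (0, 15, 18, 16, 9, 6), G = 64.
W^NE = Σw_i − G^NE + (Σα_i)·G^NE = 76 + 5.4·64 = 421.6.
Planner: ∂(Σu_j)/∂c_i = Σα_j − 1 = 5.4 > 0, so everyone contributes w_i; G^SO = 76, W^SO = 76 + 5.4·76 = 486.4.
Deadweight loss = 64.8.

64.8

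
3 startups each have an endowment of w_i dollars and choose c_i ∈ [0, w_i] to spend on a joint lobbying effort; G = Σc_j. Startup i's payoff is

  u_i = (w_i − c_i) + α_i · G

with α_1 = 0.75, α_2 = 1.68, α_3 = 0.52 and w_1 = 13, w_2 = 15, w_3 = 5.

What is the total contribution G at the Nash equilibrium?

15

∂u_i/∂c_i = α_i − 1, so startup i contributes w_i if α_i > 1, else 0.
α_i > 1 for i ∈ {2}; NE contributions (0, 15, 0), G = 15.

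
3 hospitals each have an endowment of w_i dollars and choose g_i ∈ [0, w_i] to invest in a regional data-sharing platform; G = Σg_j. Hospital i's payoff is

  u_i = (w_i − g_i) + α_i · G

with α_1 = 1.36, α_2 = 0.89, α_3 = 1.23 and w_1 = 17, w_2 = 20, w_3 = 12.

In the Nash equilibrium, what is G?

29

∂u_i/∂g_i = α_i − 1, so hospital i contributes w_i if α_i > 1, else 0.
α_i > 1 for i ∈ {1, 3}; NE contributions (17, 0, 12), G = 29.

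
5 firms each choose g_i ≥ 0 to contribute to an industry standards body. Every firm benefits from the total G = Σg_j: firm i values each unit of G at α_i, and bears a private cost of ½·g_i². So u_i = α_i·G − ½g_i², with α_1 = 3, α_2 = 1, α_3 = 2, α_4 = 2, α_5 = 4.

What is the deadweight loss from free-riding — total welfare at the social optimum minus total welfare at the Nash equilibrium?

Firm i's FOC: ∂u_i/∂g_i = α_i − g_i = 0, so g_i* = α_i.
NE contributions = (3, 1, 2, 2, 4); G = 12.
W^NE = (Σα)·G − ½Σα_i² = 12² − ½·34 = 127.
Planner sets g_i = Σα_j = 12 for every i, so G^SO = 5·12 = 60.
W^SO = (Σα)·G^SO − ½·5·(Σα)² = (5/2)·12² = 360.
Deadweight loss = W^SO − W^NE = 233.

233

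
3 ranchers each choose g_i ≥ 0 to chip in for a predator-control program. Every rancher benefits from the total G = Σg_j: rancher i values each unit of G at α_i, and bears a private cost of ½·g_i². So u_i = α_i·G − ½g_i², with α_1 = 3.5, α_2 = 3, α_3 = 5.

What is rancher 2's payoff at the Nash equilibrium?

30

Rancher i's FOC: ∂u_i/∂g_i = α_i − g_i = 0, so g_i* = α_i.
NE contributions = (3.5, 3, 5); G = 11.5.
u_2 = α_2·G − ½·(g_2)² = 3·11.5 − ½·3² = 30.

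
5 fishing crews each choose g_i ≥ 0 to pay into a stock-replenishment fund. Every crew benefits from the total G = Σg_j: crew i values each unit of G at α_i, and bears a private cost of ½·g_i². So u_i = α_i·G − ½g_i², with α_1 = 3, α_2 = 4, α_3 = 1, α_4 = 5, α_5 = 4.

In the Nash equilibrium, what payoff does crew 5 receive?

60

Crew i's FOC: ∂u_i/∂g_i = α_i − g_i = 0, so g_i* = α_i.
NE contributions = (3, 4, 1, 5, 4); G = 17.
u_5 = α_5·G − ½·(g_5)² = 4·17 − ½·4² = 60.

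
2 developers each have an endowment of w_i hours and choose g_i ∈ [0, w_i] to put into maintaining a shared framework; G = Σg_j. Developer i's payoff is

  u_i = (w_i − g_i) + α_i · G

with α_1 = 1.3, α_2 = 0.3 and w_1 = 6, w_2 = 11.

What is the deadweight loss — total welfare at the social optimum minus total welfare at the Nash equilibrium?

∂u_i/∂g_i = α_i − 1, so developer i contributes w_i if α_i > 1, else 0.
α_i > 1 for i ∈ {1}; NE contributions (6, 0), G = 6.
W^NE = Σw_i − G^NE + (Σα_i)·G^NE = 17 + 0.6·6 = 20.6.
Planner: ∂(Σu_j)/∂g_i = Σα_j − 1 = 0.6 > 0, so everyone contributes w_i; G^SO = 17, W^SO = 17 + 0.6·17 = 27.2.
Deadweight loss = 6.6.

6.6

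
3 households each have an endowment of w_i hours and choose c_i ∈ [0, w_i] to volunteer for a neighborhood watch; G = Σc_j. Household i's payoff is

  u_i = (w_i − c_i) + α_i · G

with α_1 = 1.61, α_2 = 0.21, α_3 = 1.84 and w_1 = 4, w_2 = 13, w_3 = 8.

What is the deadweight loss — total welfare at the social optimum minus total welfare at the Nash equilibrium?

∂u_i/∂c_i = α_i − 1, so household i contributes w_i if α_i > 1, else 0.
α_i > 1 for i ∈ {1, 3}; NE contributions (4, 0, 8), G = 12.
W^NE = Σw_i − G^NE + (Σα_i)·G^NE = 25 + 2.66·12 = 56.92.
Planner: ∂(Σu_j)/∂c_i = Σα_j − 1 = 2.66 > 0, so everyone contributes w_i; G^SO = 25, W^SO = 25 + 2.66·25 = 91.5.
Deadweight loss = 34.58.

34.58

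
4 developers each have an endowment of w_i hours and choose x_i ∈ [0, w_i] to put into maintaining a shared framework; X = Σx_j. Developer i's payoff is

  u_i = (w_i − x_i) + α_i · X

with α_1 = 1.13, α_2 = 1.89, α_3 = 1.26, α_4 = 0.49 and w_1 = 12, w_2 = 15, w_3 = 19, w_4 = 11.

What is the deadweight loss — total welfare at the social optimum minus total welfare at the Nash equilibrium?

41.47

∂u_i/∂x_i = α_i − 1, so developer i contributes w_i if α_i > 1, else 0.
α_i > 1 for i ∈ {1, 2, 3}; NE contributions (12, 15, 19, 0), X = 46.
W^NE = Σw_i − X^NE + (Σα_i)·X^NE = 57 + 3.77·46 = 230.42.
Planner: ∂(Σu_j)/∂x_i = Σα_j − 1 = 3.77 > 0, so everyone contributes w_i; X^SO = 57, W^SO = 57 + 3.77·57 = 271.89.
Deadweight loss = 41.47.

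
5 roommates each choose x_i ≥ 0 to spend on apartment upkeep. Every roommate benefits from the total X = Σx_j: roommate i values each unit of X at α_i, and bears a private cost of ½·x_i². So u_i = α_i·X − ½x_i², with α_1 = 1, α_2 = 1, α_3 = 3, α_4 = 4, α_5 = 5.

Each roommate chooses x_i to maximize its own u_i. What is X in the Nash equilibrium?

Roommate i's FOC: ∂u_i/∂x_i = α_i − x_i = 0, so x_i* = α_i.
NE contributions = (1, 1, 3, 4, 5); X = 14.

14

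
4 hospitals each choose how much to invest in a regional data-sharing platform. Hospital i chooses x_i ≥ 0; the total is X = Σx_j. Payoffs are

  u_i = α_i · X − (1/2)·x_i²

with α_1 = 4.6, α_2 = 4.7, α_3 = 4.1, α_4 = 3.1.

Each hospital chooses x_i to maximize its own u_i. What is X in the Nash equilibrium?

Hospital i's FOC: ∂u_i/∂x_i = α_i − x_i = 0, so x_i* = α_i.
NE contributions = (4.6, 4.7, 4.1, 3.1); X = 16.5.

16.5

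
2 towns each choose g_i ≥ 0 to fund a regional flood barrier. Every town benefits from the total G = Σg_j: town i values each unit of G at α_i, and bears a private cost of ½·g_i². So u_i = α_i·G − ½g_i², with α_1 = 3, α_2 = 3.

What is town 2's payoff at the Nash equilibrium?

Town i's FOC: ∂u_i/∂g_i = α_i − g_i = 0, so g_i* = α_i.
NE contributions = (3, 3); G = 6.
u_2 = α_2·G − ½·(g_2)² = 3·6 − ½·3² = 13.5.

13.5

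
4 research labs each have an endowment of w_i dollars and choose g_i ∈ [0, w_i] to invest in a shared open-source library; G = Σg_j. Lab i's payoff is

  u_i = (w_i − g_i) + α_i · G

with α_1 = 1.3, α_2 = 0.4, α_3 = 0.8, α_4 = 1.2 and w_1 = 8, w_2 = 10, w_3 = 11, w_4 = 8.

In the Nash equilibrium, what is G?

∂u_i/∂g_i = α_i − 1, so lab i contributes w_i if α_i > 1, else 0.
α_i > 1 for i ∈ {1, 4}; NE contributions (8, 0, 0, 8), G = 16.

16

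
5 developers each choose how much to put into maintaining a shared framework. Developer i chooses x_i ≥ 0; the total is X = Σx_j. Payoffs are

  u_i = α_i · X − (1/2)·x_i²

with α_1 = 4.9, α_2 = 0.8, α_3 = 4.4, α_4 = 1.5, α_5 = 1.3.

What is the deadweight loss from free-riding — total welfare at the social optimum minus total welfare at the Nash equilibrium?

Developer i's FOC: ∂u_i/∂x_i = α_i − x_i = 0, so x_i* = α_i.
NE contributions = (4.9, 0.8, 4.4, 1.5, 1.3); X = 12.9.
W^NE = (Σα)·X − ½Σα_i² = 12.9² − ½·47.95 = 142.435.
Planner sets x_i = Σα_j = 12.9 for every i, so X^SO = 5·12.9 = 64.5.
W^SO = (Σα)·X^SO − ½·5·(Σα)² = (5/2)·12.9² = 416.025.
Deadweight loss = W^SO − W^NE = 273.59.

273.59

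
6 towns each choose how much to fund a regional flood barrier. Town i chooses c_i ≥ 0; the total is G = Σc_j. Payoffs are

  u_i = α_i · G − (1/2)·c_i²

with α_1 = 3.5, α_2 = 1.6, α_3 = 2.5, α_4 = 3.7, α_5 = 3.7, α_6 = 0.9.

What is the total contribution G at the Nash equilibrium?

15.9

Town i's FOC: ∂u_i/∂c_i = α_i − c_i = 0, so c_i* = α_i.
NE contributions = (3.5, 1.6, 2.5, 3.7, 3.7, 0.9); G = 15.9.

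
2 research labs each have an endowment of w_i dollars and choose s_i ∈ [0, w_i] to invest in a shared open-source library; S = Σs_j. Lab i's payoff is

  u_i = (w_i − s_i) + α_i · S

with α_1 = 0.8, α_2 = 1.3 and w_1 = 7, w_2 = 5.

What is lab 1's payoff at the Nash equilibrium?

∂u_i/∂s_i = α_i − 1, so lab i contributes w_i if α_i > 1, else 0.
α_i > 1 for i ∈ {2}; NE contributions (0, 5), S = 5.
u_1 = (7 − 0) + 0.8·5 = 11.

11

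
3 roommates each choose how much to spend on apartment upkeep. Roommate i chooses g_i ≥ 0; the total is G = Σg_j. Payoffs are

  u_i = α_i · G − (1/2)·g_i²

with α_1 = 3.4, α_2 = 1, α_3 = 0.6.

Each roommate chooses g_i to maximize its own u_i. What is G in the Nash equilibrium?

5

Roommate i's FOC: ∂u_i/∂g_i = α_i − g_i = 0, so g_i* = α_i.
NE contributions = (3.4, 1, 0.6); G = 5.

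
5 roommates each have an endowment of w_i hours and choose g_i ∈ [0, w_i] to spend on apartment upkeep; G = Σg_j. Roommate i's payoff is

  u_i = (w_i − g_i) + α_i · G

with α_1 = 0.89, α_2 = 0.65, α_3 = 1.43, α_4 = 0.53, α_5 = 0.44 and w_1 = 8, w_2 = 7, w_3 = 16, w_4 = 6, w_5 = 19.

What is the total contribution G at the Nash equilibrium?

16

∂u_i/∂g_i = α_i − 1, so roommate i contributes w_i if α_i > 1, else 0.
α_i > 1 for i ∈ {3}; NE contributions (0, 0, 16, 0, 0), G = 16.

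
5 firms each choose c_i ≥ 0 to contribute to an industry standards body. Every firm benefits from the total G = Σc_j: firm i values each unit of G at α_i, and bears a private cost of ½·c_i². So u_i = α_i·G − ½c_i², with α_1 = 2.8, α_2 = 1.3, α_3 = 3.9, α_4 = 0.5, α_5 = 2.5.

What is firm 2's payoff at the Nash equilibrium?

13.455

Firm i's FOC: ∂u_i/∂c_i = α_i − c_i = 0, so c_i* = α_i.
NE contributions = (2.8, 1.3, 3.9, 0.5, 2.5); G = 11.
u_2 = α_2·G − ½·(c_2)² = 1.3·11 − ½·1.3² = 13.455.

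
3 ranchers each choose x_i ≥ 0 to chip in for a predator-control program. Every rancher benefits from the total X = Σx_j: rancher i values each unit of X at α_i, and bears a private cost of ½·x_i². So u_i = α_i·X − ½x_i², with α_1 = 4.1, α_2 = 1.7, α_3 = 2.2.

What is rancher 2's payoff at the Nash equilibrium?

12.155

Rancher i's FOC: ∂u_i/∂x_i = α_i − x_i = 0, so x_i* = α_i.
NE contributions = (4.1, 1.7, 2.2); X = 8.
u_2 = α_2·X − ½·(x_2)² = 1.7·8 − ½·1.7² = 12.155.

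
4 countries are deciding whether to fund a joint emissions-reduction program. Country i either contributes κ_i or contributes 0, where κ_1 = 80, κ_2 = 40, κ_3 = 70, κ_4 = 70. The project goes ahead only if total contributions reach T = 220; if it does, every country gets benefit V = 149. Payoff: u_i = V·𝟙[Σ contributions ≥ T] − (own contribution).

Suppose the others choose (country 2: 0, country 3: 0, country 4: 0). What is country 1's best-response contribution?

0

Others' total = 0. Even contributing 80 gives 80 < 220: no benefit either way.
Best response: 0.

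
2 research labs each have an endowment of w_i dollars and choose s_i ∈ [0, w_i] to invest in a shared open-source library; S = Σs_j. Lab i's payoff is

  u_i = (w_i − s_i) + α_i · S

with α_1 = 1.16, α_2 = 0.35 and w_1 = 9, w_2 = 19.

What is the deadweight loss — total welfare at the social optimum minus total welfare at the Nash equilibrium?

9.69

∂u_i/∂s_i = α_i − 1, so lab i contributes w_i if α_i > 1, else 0.
α_i > 1 for i ∈ {1}; NE contributions (9, 0), S = 9.
W^NE = Σw_i − S^NE + (Σα_i)·S^NE = 28 + 0.51·9 = 32.59.
Planner: ∂(Σu_j)/∂s_i = Σα_j − 1 = 0.51 > 0, so everyone contributes w_i; S^SO = 28, W^SO = 28 + 0.51·28 = 42.28.
Deadweight loss = 9.69.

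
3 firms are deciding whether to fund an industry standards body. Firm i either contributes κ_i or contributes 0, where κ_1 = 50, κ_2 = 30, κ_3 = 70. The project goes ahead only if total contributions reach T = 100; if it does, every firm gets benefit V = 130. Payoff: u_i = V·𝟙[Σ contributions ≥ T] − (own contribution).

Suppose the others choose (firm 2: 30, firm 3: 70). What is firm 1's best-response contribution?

0

Others' total = 100 ≥ 100; contributing adds cost 50 for no extra benefit.
Best response: 0.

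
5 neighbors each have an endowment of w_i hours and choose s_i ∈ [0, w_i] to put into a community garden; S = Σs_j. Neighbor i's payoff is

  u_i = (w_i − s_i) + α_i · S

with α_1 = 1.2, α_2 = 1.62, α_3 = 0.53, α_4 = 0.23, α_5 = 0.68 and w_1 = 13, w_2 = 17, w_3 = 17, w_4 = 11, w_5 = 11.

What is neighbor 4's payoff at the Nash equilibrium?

∂u_i/∂s_i = α_i − 1, so neighbor i contributes w_i if α_i > 1, else 0.
α_i > 1 for i ∈ {1, 2}; NE contributions (13, 17, 0, 0, 0), S = 30.
u_4 = (11 − 0) + 0.23·30 = 17.9.

17.9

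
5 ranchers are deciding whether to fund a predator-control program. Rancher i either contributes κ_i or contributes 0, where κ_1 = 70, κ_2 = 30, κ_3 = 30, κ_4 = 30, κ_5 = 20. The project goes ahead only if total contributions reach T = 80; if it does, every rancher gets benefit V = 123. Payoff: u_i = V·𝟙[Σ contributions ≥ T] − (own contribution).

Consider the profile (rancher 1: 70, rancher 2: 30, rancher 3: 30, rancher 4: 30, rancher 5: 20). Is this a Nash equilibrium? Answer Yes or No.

Total = 180 ≥ 80: provided.
Rancher 1 (pledges 70, payoff 53): dropping to 0 → total 110, payoff 123. Profitable deviation.

No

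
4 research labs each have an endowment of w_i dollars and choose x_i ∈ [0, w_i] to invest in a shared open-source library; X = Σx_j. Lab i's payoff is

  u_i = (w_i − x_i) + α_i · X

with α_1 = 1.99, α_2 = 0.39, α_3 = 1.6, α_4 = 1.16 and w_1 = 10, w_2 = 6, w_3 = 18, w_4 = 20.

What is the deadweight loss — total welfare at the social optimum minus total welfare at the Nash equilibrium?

∂u_i/∂x_i = α_i − 1, so lab i contributes w_i if α_i > 1, else 0.
α_i > 1 for i ∈ {1, 3, 4}; NE contributions (10, 0, 18, 20), X = 48.
W^NE = Σw_i − X^NE + (Σα_i)·X^NE = 54 + 4.14·48 = 252.72.
Planner: ∂(Σu_j)/∂x_i = Σα_j − 1 = 4.14 > 0, so everyone contributes w_i; X^SO = 54, W^SO = 54 + 4.14·54 = 277.56.
Deadweight loss = 24.84.

24.84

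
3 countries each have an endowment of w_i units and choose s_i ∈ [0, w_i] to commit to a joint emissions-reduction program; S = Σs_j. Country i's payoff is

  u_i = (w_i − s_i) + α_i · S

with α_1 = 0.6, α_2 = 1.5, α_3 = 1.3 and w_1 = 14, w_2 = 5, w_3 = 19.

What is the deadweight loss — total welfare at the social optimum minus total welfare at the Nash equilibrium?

∂u_i/∂s_i = α_i − 1, so country i contributes w_i if α_i > 1, else 0.
α_i > 1 for i ∈ {2, 3}; NE contributions (0, 5, 19), S = 24.
W^NE = Σw_i − S^NE + (Σα_i)·S^NE = 38 + 2.4·24 = 95.6.
Planner: ∂(Σu_j)/∂s_i = Σα_j − 1 = 2.4 > 0, so everyone contributes w_i; S^SO = 38, W^SO = 38 + 2.4·38 = 129.2.
Deadweight loss = 33.6.

33.6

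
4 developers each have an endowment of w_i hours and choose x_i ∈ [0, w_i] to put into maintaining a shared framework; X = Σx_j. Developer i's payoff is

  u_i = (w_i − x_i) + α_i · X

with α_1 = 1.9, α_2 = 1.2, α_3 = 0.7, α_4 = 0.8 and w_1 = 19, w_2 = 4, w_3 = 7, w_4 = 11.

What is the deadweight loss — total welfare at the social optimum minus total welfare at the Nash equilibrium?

64.8

∂u_i/∂x_i = α_i − 1, so developer i contributes w_i if α_i > 1, else 0.
α_i > 1 for i ∈ {1, 2}; NE contributions (19, 4, 0, 0), X = 23.
W^NE = Σw_i − X^NE + (Σα_i)·X^NE = 41 + 3.6·23 = 123.8.
Planner: ∂(Σu_j)/∂x_i = Σα_j − 1 = 3.6 > 0, so everyone contributes w_i; X^SO = 41, W^SO = 41 + 3.6·41 = 188.6.
Deadweight loss = 64.8.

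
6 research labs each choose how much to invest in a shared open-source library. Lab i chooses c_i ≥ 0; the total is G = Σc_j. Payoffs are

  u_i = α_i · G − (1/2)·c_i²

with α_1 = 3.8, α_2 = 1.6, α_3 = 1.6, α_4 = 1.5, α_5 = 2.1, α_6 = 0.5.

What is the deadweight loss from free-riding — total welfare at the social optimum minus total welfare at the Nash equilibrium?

Lab i's FOC: ∂u_i/∂c_i = α_i − c_i = 0, so c_i* = α_i.
NE contributions = (3.8, 1.6, 1.6, 1.5, 2.1, 0.5); G = 11.1.
W^NE = (Σα)·G − ½Σα_i² = 11.1² − ½·26.47 = 109.975.
Planner sets c_i = Σα_j = 11.1 for every i, so G^SO = 6·11.1 = 66.6.
W^SO = (Σα)·G^SO − ½·6·(Σα)² = (6/2)·11.1² = 369.63.
Deadweight loss = W^SO − W^NE = 259.655.

259.655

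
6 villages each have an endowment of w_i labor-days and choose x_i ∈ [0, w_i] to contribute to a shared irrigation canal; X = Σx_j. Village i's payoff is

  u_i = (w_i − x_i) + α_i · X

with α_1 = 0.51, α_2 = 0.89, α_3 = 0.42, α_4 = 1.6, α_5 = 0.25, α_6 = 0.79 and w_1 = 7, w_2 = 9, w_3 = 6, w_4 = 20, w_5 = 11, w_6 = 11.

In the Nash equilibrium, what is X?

20

∂u_i/∂x_i = α_i − 1, so village i contributes w_i if α_i > 1, else 0.
α_i > 1 for i ∈ {4}; NE contributions (0, 0, 0, 20, 0, 0), X = 20.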